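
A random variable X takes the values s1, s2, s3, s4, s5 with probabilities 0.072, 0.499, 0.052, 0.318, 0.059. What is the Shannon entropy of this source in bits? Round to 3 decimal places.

H = −Σ pᵢ log₂ pᵢ.
−0.072·log₂(0.072) = 0.2733
−0.499·log₂(0.499) = 0.5004
−0.052·log₂(0.052) = 0.2218
−0.318·log₂(0.318) = 0.5256
−0.059·log₂(0.059) = 0.2409
Sum ≈ 1.7621 → 1.762 bits.

1.762 bits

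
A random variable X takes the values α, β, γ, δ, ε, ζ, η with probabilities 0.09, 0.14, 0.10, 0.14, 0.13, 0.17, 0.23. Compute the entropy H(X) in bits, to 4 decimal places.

H = −Σ pᵢ log₂ pᵢ.
−0.09·log₂(0.09) = 0.3127
−0.14·log₂(0.14) = 0.3971
−0.10·log₂(0.10) = 0.3322
−0.14·log₂(0.14) = 0.3971
−0.13·log₂(0.13) = 0.3826
−0.17·log₂(0.17) = 0.4346
−0.23·log₂(0.23) = 0.4877
Sum ≈ 2.7440 → 2.7440 bits.

2.7440 bits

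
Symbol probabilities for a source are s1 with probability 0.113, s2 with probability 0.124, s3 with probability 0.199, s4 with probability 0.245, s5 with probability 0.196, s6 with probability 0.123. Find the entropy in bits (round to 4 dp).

2.5222 bits

H = −Σ pᵢ log₂ pᵢ.
−0.113·log₂(0.113) = 0.3555
−0.124·log₂(0.124) = 0.3734
−0.199·log₂(0.199) = 0.4635
−0.245·log₂(0.245) = 0.4971
−0.196·log₂(0.196) = 0.4608
−0.123·log₂(0.123) = 0.3719
Sum ≈ 2.5222 → 2.5222 bits.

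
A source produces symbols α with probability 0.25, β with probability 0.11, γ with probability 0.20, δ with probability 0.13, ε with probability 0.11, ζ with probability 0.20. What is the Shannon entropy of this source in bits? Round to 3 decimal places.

2.512 bits

H = −Σ pᵢ log₂ pᵢ.
−0.25·log₂(0.25) = 0.5000
−0.11·log₂(0.11) = 0.3503
−0.20·log₂(0.20) = 0.4644
−0.13·log₂(0.13) = 0.3826
−0.11·log₂(0.11) = 0.3503
−0.20·log₂(0.20) = 0.4644
Sum ≈ 2.5120 → 2.512 bits.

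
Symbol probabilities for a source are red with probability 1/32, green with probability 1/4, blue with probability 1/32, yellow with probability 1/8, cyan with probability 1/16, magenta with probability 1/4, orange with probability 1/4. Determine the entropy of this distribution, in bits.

Each probability is a power of 1/2, so log₂(1/p) is an integer.
H = Σ p·log₂(1/p) = 1/32·5 + 1/4·2 + 1/32·5 + 1/8·3 + 1/16·4 + 1/4·2 + 1/4·2 = 2.4375 bits.

2.4375 bits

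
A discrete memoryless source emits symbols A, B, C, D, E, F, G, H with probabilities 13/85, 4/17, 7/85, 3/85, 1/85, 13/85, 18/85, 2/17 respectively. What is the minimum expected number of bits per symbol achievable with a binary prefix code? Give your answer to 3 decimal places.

Repeatedly combine the two least-probable nodes; the expected code length is the sum of the merged weights.
merge 1/85 + 3/85 → 4/85
merge 4/85 + 7/85 → 11/85
merge 2/17 + 11/85 → 21/85
merge 13/85 + 13/85 → 26/85
merge 18/85 + 4/17 → 38/85
merge 21/85 + 26/85 → 47/85
merge 38/85 + 47/85 → 1
L = 4/85 + 11/85 + 21/85 + 26/85 + 38/85 + 47/85 + 1 = 232/85 ≈ 2.729 bits/symbol.

2.729 bits/symbol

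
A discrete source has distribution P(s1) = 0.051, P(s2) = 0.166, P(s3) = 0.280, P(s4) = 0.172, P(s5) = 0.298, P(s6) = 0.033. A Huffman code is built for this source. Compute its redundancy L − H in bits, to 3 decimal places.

0.051 bits

Entropy H = −Σ p log₂ p ≈ 2.2829 bits.
Huffman merges: 33/1000+51/1000→21/250; 21/250+83/500→1/4; 43/250+1/4→211/500; 7/25+149/500→289/500; 211/500+289/500→1. L = 1167/500 ≈ 2.3340.
L − H = 2.3340 − 2.2829 = 0.051 bits.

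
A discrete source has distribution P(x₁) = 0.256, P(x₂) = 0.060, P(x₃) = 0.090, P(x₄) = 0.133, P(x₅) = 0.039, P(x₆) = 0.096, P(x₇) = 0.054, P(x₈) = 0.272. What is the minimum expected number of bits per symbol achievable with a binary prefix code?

2.715 bits/symbol

Repeatedly combine the two least-probable nodes; the expected code length is the sum of the merged weights.
merge 39/1000 + 27/500 → 93/1000
merge 3/50 + 9/100 → 3/20
merge 93/1000 + 12/125 → 189/1000
merge 133/1000 + 3/20 → 283/1000
merge 189/1000 + 32/125 → 89/200
merge 34/125 + 283/1000 → 111/200
merge 89/200 + 111/200 → 1
L = 93/1000 + 3/20 + 189/1000 + 283/1000 + 89/200 + 111/200 + 1 = 543/200 = 2.715 bits/symbol.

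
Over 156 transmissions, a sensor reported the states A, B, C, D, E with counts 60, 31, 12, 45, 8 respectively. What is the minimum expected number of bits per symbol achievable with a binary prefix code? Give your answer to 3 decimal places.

2.071 bits/symbol

Probabilities are the counts divided by 156.
Repeatedly combine the two least-probable nodes; the expected code length is the sum of the merged weights.
merge 2/39 + 1/13 → 5/39
merge 5/39 + 31/156 → 17/52
merge 15/52 + 17/52 → 8/13
merge 5/13 + 8/13 → 1
L = 5/39 + 17/52 + 8/13 + 1 = 323/156 ≈ 2.071 bits/symbol.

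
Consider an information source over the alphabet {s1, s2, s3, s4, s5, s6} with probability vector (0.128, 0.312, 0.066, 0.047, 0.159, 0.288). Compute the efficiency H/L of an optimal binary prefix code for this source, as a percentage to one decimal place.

Entropy H = −Σ p log₂ p ≈ 2.3091 bits.
Huffman merges: 47/1000+33/500→113/1000; 113/1000+16/125→241/1000; 159/1000+241/1000→2/5; 36/125+39/125→3/5; 2/5+3/5→1. L = 1177/500 ≈ 2.3540.
Efficiency = H/L = 2.3091/2.3540 = 98.1%.

98.1%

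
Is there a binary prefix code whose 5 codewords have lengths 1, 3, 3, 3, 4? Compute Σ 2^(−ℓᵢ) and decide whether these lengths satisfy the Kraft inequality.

0.9375; yes

With common denominator 2^4 = 16: Σ 2^(−ℓᵢ) = 8/16 + 2/16 + 2/16 + 2/16 + 1/16 = 15/16 = 0.9375.
Kraft's inequality requires Σ ≤ 1; here Σ = 0.9375 ≤ 1, so such a prefix code exists.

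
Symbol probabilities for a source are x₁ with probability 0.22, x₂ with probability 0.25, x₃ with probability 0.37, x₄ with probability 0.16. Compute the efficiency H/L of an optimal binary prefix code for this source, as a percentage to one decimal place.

Entropy H = −Σ p log₂ p ≈ 1.9343 bits.
Huffman merges: 4/25+11/50→19/50; 1/4+37/100→31/50; 19/50+31/50→1. L = 2 ≈ 2.0000.
Efficiency = H/L = 1.9343/2.0000 = 96.7%.

96.7%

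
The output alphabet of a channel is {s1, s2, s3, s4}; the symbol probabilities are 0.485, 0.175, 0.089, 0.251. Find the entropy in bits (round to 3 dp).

H = −Σ pᵢ log₂ pᵢ.
−0.485·log₂(0.485) = 0.5063
−0.175·log₂(0.175) = 0.4401
−0.089·log₂(0.089) = 0.3106
−0.251·log₂(0.251) = 0.5006
Sum ≈ 1.7575 → 1.758 bits.

1.758 bits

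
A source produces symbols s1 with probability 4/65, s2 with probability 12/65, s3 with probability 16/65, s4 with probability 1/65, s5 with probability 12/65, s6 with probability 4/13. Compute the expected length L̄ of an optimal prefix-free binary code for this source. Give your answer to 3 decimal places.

Repeatedly combine the two least-probable nodes; the expected code length is the sum of the merged weights.
merge 1/65 + 4/65 → 1/13
merge 1/13 + 12/65 → 17/65
merge 12/65 + 16/65 → 28/65
merge 17/65 + 4/13 → 37/65
merge 28/65 + 37/65 → 1
L = 1/13 + 17/65 + 28/65 + 37/65 + 1 = 152/65 ≈ 2.338 bits/symbol.

2.338 bits/symbol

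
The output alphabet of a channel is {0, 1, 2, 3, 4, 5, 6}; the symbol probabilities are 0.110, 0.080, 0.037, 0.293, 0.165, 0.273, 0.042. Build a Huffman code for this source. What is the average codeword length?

2.507 bits/symbol

Repeatedly combine the two least-probable nodes; the expected code length is the sum of the merged weights.
merge 37/1000 + 21/500 → 79/1000
merge 79/1000 + 2/25 → 159/1000
merge 11/100 + 159/1000 → 269/1000
merge 33/200 + 269/1000 → 217/500
merge 273/1000 + 293/1000 → 283/500
merge 217/500 + 283/500 → 1
L = 79/1000 + 159/1000 + 269/1000 + 217/500 + 283/500 + 1 = 2507/1000 = 2.507 bits/symbol.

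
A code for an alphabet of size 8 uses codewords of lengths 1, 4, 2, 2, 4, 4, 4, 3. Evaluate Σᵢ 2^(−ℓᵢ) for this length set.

With common denominator 2^4 = 16: Σ 2^(−ℓᵢ) = 8/16 + 1/16 + 4/16 + 4/16 + 1/16 + 1/16 + 1/16 + 2/16 = 22/16 = 1.375.

1.375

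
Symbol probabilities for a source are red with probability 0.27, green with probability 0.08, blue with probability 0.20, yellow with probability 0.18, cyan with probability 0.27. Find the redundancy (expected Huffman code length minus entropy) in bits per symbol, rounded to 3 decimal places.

Entropy H = −Σ p log₂ p ≈ 2.2212 bits.
Huffman merges: 2/25+9/50→13/50; 1/5+13/50→23/50; 27/100+27/100→27/50; 23/50+27/50→1. L = 113/50 ≈ 2.2600.
L − H = 2.2600 − 2.2212 = 0.039 bits.

0.039 bits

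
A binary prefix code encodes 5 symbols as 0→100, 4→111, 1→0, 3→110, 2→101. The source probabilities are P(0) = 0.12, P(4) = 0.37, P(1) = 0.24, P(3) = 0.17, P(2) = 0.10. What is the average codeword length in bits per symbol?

2.52 bits/symbol

L̄ = Σ pᵢ·ℓᵢ = 0.12·3 + 0.37·3 + 0.24·1 + 0.17·3 + 0.10·3 = 2.52 bits/symbol.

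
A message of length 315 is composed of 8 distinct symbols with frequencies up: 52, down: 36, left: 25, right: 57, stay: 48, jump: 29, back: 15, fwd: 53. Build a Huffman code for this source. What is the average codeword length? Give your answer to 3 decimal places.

Probabilities are the counts divided by 315.
Repeatedly combine the two least-probable nodes; the expected code length is the sum of the merged weights.
merge 1/21 + 5/63 → 8/63
merge 29/315 + 4/35 → 13/63
merge 8/63 + 16/105 → 88/315
merge 52/315 + 53/315 → 1/3
merge 19/105 + 13/63 → 122/315
merge 88/315 + 1/3 → 193/315
merge 122/315 + 193/315 → 1
L = 8/63 + 13/63 + 88/315 + 1/3 + 122/315 + 193/315 + 1 = 928/315 ≈ 2.946 bits/symbol.

2.946 bits/symbol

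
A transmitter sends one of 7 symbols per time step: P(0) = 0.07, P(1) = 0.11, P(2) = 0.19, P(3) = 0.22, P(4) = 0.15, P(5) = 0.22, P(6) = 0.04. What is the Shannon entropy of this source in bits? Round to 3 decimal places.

2.632 bits

H = −Σ pᵢ log₂ pᵢ.
−0.07·log₂(0.07) = 0.2686
−0.11·log₂(0.11) = 0.3503
−0.19·log₂(0.19) = 0.4552
−0.22·log₂(0.22) = 0.4806
−0.15·log₂(0.15) = 0.4105
−0.22·log₂(0.22) = 0.4806
−0.04·log₂(0.04) = 0.1858
Sum ≈ 2.6315 → 2.632 bits.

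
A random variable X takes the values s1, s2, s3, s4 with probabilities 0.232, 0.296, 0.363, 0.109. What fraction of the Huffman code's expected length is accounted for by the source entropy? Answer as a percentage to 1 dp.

95.5%

Entropy H = −Σ p log₂ p ≈ 1.8881 bits.
Huffman merges: 109/1000+29/125→341/1000; 37/125+341/1000→637/1000; 363/1000+637/1000→1. L = 989/500 ≈ 1.9780.
Efficiency = H/L = 1.8881/1.9780 = 95.5%.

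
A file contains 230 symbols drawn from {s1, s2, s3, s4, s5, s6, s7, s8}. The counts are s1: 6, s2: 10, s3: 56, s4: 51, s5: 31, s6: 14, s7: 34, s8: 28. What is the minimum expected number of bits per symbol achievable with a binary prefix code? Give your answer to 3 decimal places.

2.735 bits/symbol

Probabilities are the counts divided by 230.
Repeatedly combine the two least-probable nodes; the expected code length is the sum of the merged weights.
merge 3/115 + 1/23 → 8/115
merge 7/115 + 8/115 → 3/23
merge 14/115 + 3/23 → 29/115
merge 31/230 + 17/115 → 13/46
merge 51/230 + 28/115 → 107/230
merge 29/115 + 13/46 → 123/230
merge 107/230 + 123/230 → 1
L = 8/115 + 3/23 + 29/115 + 13/46 + 107/230 + 123/230 + 1 = 629/230 ≈ 2.735 bits/symbol.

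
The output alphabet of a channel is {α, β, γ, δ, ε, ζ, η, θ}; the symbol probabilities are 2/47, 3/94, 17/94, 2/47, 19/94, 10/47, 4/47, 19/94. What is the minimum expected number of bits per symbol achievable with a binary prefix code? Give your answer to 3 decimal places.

2.777 bits/symbol

Repeatedly combine the two least-probable nodes; the expected code length is the sum of the merged weights.
merge 3/94 + 2/47 → 7/94
merge 2/47 + 7/94 → 11/94
merge 4/47 + 11/94 → 19/94
merge 17/94 + 19/94 → 18/47
merge 19/94 + 19/94 → 19/47
merge 10/47 + 18/47 → 28/47
merge 19/47 + 28/47 → 1
L = 7/94 + 11/94 + 19/94 + 18/47 + 19/47 + 28/47 + 1 = 261/94 ≈ 2.777 bits/symbol.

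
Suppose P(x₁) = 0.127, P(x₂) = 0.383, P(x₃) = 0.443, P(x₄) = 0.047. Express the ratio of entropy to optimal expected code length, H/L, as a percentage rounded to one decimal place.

94.5%

Entropy H = −Σ p log₂ p ≈ 1.6361 bits.
Huffman merges: 47/1000+127/1000→87/500; 87/500+383/1000→557/1000; 443/1000+557/1000→1. L = 1731/1000 ≈ 1.7310.
Efficiency = H/L = 1.6361/1.7310 = 94.5%.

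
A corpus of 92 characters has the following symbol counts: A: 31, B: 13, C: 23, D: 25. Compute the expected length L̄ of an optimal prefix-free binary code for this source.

2 bits/symbol

Probabilities are the counts divided by 92.
Repeatedly combine the two least-probable nodes; the expected code length is the sum of the merged weights.
merge 13/92 + 1/4 → 9/23
merge 25/92 + 31/92 → 14/23
merge 9/23 + 14/23 → 1
L = 9/23 + 14/23 + 1 = 2 bits/symbol.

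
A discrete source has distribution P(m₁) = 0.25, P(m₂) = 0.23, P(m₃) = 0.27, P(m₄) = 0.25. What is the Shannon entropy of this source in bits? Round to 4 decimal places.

H = −Σ pᵢ log₂ pᵢ.
−0.25·log₂(0.25) = 0.5000
−0.23·log₂(0.23) = 0.4877
−0.27·log₂(0.27) = 0.5100
−0.25·log₂(0.25) = 0.5000
Sum ≈ 1.9977 → 1.9977 bits.

1.9977 bits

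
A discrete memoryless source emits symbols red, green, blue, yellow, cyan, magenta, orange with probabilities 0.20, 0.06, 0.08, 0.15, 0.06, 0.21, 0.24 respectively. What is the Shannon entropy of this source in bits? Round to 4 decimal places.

2.6205 bits

H = −Σ pᵢ log₂ pᵢ.
−0.20·log₂(0.20) = 0.4644
−0.06·log₂(0.06) = 0.2435
−0.08·log₂(0.08) = 0.2915
−0.15·log₂(0.15) = 0.4105
−0.06·log₂(0.06) = 0.2435
−0.21·log₂(0.21) = 0.4728
−0.24·log₂(0.24) = 0.4941
Sum ≈ 2.6205 → 2.6205 bits.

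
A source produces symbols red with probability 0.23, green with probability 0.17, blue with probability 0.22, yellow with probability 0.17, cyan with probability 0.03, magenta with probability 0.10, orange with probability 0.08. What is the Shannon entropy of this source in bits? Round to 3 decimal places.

H = −Σ pᵢ log₂ pᵢ.
−0.23·log₂(0.23) = 0.4877
−0.17·log₂(0.17) = 0.4346
−0.22·log₂(0.22) = 0.4806
−0.17·log₂(0.17) = 0.4346
−0.03·log₂(0.03) = 0.1518
−0.10·log₂(0.10) = 0.3322
−0.08·log₂(0.08) = 0.2915
Sum ≈ 2.6129 → 2.613 bits.

2.613 bits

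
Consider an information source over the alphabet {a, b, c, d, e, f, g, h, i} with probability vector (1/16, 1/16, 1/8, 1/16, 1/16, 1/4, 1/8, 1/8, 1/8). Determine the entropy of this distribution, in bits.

3 bits

Each probability is a power of 1/2, so log₂(1/p) is an integer.
H = Σ p·log₂(1/p) = 1/16·4 + 1/16·4 + 1/8·3 + 1/16·4 + 1/16·4 + 1/4·2 + 1/8·3 + 1/8·3 + 1/8·3 = 3 bits.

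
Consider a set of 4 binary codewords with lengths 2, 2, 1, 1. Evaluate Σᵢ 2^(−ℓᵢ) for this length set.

With common denominator 2^2 = 4: Σ 2^(−ℓᵢ) = 1/4 + 1/4 + 2/4 + 2/4 = 6/4 = 1.5.

1.5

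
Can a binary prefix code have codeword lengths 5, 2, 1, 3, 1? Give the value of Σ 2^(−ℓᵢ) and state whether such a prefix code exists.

With common denominator 2^5 = 32: Σ 2^(−ℓᵢ) = 1/32 + 8/32 + 16/32 + 4/32 + 16/32 = 45/32 = 1.40625.
Kraft's inequality requires Σ ≤ 1; here Σ = 1.40625 > 1, so no such prefix code exists.

1.40625; no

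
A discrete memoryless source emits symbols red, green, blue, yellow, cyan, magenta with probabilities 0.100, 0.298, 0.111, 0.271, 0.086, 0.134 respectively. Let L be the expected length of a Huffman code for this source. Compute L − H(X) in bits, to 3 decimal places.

Entropy H = −Σ p log₂ p ≈ 2.4081 bits.
Huffman merges: 43/500+1/10→93/500; 111/1000+67/500→49/200; 93/500+49/200→431/1000; 271/1000+149/500→569/1000; 431/1000+569/1000→1. L = 2431/1000 ≈ 2.4310.
L − H = 2.4310 − 2.4081 = 0.023 bits.

0.023 bits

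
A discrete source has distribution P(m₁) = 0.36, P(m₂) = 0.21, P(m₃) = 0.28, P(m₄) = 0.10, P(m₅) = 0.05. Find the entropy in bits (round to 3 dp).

2.066 bits

H = −Σ pᵢ log₂ pᵢ.
−0.36·log₂(0.36) = 0.5306
−0.21·log₂(0.21) = 0.4728
−0.28·log₂(0.28) = 0.5142
−0.10·log₂(0.10) = 0.3322
−0.05·log₂(0.05) = 0.2161
Sum ≈ 2.0659 → 2.066 bits.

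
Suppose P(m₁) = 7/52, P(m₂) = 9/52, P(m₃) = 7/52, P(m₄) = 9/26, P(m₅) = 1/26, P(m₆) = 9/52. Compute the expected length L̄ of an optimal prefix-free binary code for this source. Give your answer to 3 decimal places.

2.481 bits/symbol

Repeatedly combine the two least-probable nodes; the expected code length is the sum of the merged weights.
merge 1/26 + 7/52 → 9/52
merge 7/52 + 9/52 → 4/13
merge 9/52 + 9/52 → 9/26
merge 4/13 + 9/26 → 17/26
merge 9/26 + 17/26 → 1
L = 9/52 + 4/13 + 9/26 + 17/26 + 1 = 129/52 ≈ 2.481 bits/symbol.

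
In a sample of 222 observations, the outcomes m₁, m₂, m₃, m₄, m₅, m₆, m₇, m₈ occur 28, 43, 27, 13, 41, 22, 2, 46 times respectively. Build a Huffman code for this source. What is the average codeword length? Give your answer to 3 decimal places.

Probabilities are the counts divided by 222.
Repeatedly combine the two least-probable nodes; the expected code length is the sum of the merged weights.
merge 1/111 + 13/222 → 5/74
merge 5/74 + 11/111 → 1/6
merge 9/74 + 14/111 → 55/222
merge 1/6 + 41/222 → 13/37
merge 43/222 + 23/111 → 89/222
merge 55/222 + 13/37 → 133/222
merge 89/222 + 133/222 → 1
L = 5/74 + 1/6 + 55/222 + 13/37 + 89/222 + 133/222 + 1 = 17/6 ≈ 2.833 bits/symbol.

2.833 bits/symbol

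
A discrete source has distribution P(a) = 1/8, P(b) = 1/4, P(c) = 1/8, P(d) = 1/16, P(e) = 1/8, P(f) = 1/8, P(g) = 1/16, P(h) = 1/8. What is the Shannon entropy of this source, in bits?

2.875 bits

Each probability is a power of 1/2, so log₂(1/p) is an integer.
H = Σ p·log₂(1/p) = 1/8·3 + 1/4·2 + 1/8·3 + 1/16·4 + 1/8·3 + 1/8·3 + 1/16·4 + 1/8·3 = 2.875 bits.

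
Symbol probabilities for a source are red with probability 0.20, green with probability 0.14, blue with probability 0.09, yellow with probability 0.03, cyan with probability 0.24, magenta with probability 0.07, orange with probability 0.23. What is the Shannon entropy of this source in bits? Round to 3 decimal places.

2.576 bits

H = −Σ pᵢ log₂ pᵢ.
−0.20·log₂(0.20) = 0.4644
−0.14·log₂(0.14) = 0.3971
−0.09·log₂(0.09) = 0.3127
−0.03·log₂(0.03) = 0.1518
−0.24·log₂(0.24) = 0.4941
−0.07·log₂(0.07) = 0.2686
−0.23·log₂(0.23) = 0.4877
Sum ≈ 2.5763 → 2.576 bits.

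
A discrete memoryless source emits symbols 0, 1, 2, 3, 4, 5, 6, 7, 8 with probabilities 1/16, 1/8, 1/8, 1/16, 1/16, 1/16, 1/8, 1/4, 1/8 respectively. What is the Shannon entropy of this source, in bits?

3 bits

Each probability is a power of 1/2, so log₂(1/p) is an integer.
H = Σ p·log₂(1/p) = 1/16·4 + 1/8·3 + 1/8·3 + 1/16·4 + 1/16·4 + 1/16·4 + 1/8·3 + 1/4·2 + 1/8·3 = 3 bits.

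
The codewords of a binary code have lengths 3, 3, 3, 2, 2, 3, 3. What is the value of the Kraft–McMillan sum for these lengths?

1.125

With common denominator 2^3 = 8: Σ 2^(−ℓᵢ) = 1/8 + 1/8 + 1/8 + 2/8 + 2/8 + 1/8 + 1/8 = 9/8 = 1.125.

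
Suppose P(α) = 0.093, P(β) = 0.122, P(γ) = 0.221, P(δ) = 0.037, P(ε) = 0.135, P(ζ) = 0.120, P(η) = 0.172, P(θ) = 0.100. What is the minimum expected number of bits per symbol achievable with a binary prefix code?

Repeatedly combine the two least-probable nodes; the expected code length is the sum of the merged weights.
merge 37/1000 + 93/1000 → 13/100
merge 1/10 + 3/25 → 11/50
merge 61/500 + 13/100 → 63/250
merge 27/200 + 43/250 → 307/1000
merge 11/50 + 221/1000 → 441/1000
merge 63/250 + 307/1000 → 559/1000
merge 441/1000 + 559/1000 → 1
L = 13/100 + 11/50 + 63/250 + 307/1000 + 441/1000 + 559/1000 + 1 = 2909/1000 = 2.909 bits/symbol.

2.909 bits/symbol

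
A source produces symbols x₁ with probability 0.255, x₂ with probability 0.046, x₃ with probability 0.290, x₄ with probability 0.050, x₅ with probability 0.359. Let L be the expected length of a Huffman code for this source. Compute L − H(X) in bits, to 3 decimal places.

0.116 bits

Entropy H = −Σ p log₂ p ≈ 1.9716 bits.
Huffman merges: 23/500+1/20→12/125; 12/125+51/200→351/1000; 29/100+351/1000→641/1000; 359/1000+641/1000→1. L = 261/125 ≈ 2.0880.
L − H = 2.0880 − 1.9716 = 0.116 bits.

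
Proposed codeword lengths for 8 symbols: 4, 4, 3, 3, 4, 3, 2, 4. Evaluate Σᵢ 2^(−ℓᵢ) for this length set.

With common denominator 2^4 = 16: Σ 2^(−ℓᵢ) = 1/16 + 1/16 + 2/16 + 2/16 + 1/16 + 2/16 + 4/16 + 1/16 = 14/16 = 0.875.

0.875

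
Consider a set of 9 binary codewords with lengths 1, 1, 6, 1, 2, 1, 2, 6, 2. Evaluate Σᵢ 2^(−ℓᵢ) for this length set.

With common denominator 2^6 = 64: Σ 2^(−ℓᵢ) = 32/64 + 32/64 + 1/64 + 32/64 + 16/64 + 32/64 + 16/64 + 1/64 + 16/64 = 178/64 = 2.78125.

2.78125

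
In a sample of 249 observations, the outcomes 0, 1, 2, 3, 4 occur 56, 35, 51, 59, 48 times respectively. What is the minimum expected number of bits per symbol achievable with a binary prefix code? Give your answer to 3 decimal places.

2.333 bits/symbol

Probabilities are the counts divided by 249.
Repeatedly combine the two least-probable nodes; the expected code length is the sum of the merged weights.
merge 35/249 + 16/83 → 1/3
merge 17/83 + 56/249 → 107/249
merge 59/249 + 1/3 → 142/249
merge 107/249 + 142/249 → 1
L = 1/3 + 107/249 + 142/249 + 1 = 7/3 ≈ 2.333 bits/symbol.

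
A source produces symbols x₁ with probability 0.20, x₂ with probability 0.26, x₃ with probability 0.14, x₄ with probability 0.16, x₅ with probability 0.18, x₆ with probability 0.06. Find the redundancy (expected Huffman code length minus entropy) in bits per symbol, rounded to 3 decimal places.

0.061 bits

Entropy H = −Σ p log₂ p ≈ 2.4786 bits.
Huffman merges: 3/50+7/50→1/5; 4/25+9/50→17/50; 1/5+1/5→2/5; 13/50+17/50→3/5; 2/5+3/5→1. L = 127/50 ≈ 2.5400.
L − H = 2.5400 − 2.4786 = 0.061 bits.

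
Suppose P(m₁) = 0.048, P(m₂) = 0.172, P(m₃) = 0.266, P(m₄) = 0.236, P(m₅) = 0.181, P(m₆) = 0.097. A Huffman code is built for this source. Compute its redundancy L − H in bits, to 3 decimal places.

Entropy H = −Σ p log₂ p ≈ 2.4197 bits.
Huffman merges: 6/125+97/1000→29/200; 29/200+43/250→317/1000; 181/1000+59/250→417/1000; 133/500+317/1000→583/1000; 417/1000+583/1000→1. L = 1231/500 ≈ 2.4620.
L − H = 2.4620 − 2.4197 = 0.042 bits.

0.042 bits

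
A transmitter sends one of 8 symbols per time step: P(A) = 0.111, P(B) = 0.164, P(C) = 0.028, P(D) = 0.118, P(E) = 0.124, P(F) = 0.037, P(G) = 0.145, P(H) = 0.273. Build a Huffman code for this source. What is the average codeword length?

Repeatedly combine the two least-probable nodes; the expected code length is the sum of the merged weights.
merge 7/250 + 37/1000 → 13/200
merge 13/200 + 111/1000 → 22/125
merge 59/500 + 31/250 → 121/500
merge 29/200 + 41/250 → 309/1000
merge 22/125 + 121/500 → 209/500
merge 273/1000 + 309/1000 → 291/500
merge 209/500 + 291/500 → 1
L = 13/200 + 22/125 + 121/500 + 309/1000 + 209/500 + 291/500 + 1 = 349/125 = 2.792 bits/symbol.

2.792 bits/symbol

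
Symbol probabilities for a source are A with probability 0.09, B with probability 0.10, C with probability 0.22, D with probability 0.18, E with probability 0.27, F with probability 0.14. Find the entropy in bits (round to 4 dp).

2.4779 bits

H = −Σ pᵢ log₂ pᵢ.
−0.09·log₂(0.09) = 0.3127
−0.10·log₂(0.10) = 0.3322
−0.22·log₂(0.22) = 0.4806
−0.18·log₂(0.18) = 0.4453
−0.27·log₂(0.27) = 0.5100
−0.14·log₂(0.14) = 0.3971
Sum ≈ 2.4779 → 2.4779 bits.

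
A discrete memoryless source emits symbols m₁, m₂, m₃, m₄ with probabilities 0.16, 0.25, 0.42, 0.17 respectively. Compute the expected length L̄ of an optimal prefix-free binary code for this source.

Repeatedly combine the two least-probable nodes; the expected code length is the sum of the merged weights.
merge 4/25 + 17/100 → 33/100
merge 1/4 + 33/100 → 29/50
merge 21/50 + 29/50 → 1
L = 33/100 + 29/50 + 1 = 191/100 = 1.91 bits/symbol.

1.91 bits/symbol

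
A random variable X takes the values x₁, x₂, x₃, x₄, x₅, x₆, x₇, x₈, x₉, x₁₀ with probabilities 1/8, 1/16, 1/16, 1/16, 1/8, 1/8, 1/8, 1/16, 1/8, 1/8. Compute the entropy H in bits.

Each probability is a power of 1/2, so log₂(1/p) is an integer.
H = Σ p·log₂(1/p) = 1/8·3 + 1/16·4 + 1/16·4 + 1/16·4 + 1/8·3 + 1/8·3 + 1/8·3 + 1/16·4 + 1/8·3 + 1/8·3 = 3.25 bits.

3.25 bits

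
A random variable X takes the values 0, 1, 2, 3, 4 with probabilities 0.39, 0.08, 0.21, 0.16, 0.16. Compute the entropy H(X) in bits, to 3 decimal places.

H = −Σ pᵢ log₂ pᵢ.
−0.39·log₂(0.39) = 0.5298
−0.08·log₂(0.08) = 0.2915
−0.21·log₂(0.21) = 0.4728
−0.16·log₂(0.16) = 0.4230
−0.16·log₂(0.16) = 0.4230
Sum ≈ 2.1402 → 2.140 bits.

2.140 bits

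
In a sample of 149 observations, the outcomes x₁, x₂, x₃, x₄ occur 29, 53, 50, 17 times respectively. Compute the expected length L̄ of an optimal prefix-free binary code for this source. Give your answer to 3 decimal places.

Probabilities are the counts divided by 149.
Repeatedly combine the two least-probable nodes; the expected code length is the sum of the merged weights.
merge 17/149 + 29/149 → 46/149
merge 46/149 + 50/149 → 96/149
merge 53/149 + 96/149 → 1
L = 46/149 + 96/149 + 1 = 291/149 ≈ 1.953 bits/symbol.

1.953 bits/symbol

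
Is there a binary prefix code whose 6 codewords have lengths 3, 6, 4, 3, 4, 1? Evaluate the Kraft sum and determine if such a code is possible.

0.890625; yes

With common denominator 2^6 = 64: Σ 2^(−ℓᵢ) = 8/64 + 1/64 + 4/64 + 8/64 + 4/64 + 32/64 = 57/64 = 0.890625.
Kraft's inequality requires Σ ≤ 1; here Σ = 0.890625 ≤ 1, so such a prefix code exists.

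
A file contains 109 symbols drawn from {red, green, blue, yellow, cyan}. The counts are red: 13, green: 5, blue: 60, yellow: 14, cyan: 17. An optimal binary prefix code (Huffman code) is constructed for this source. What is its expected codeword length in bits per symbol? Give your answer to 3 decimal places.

Probabilities are the counts divided by 109.
Repeatedly combine the two least-probable nodes; the expected code length is the sum of the merged weights.
merge 5/109 + 13/109 → 18/109
merge 14/109 + 17/109 → 31/109
merge 18/109 + 31/109 → 49/109
merge 49/109 + 60/109 → 1
L = 18/109 + 31/109 + 49/109 + 1 = 207/109 ≈ 1.899 bits/symbol.

1.899 bits/symbol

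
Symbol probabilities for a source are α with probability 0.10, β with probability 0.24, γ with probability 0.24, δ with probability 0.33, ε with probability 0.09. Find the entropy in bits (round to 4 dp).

2.1609 bits

H = −Σ pᵢ log₂ pᵢ.
−0.10·log₂(0.10) = 0.3322
−0.24·log₂(0.24) = 0.4941
−0.24·log₂(0.24) = 0.4941
−0.33·log₂(0.33) = 0.5278
−0.09·log₂(0.09) = 0.3127
Sum ≈ 2.1609 → 2.1609 bits.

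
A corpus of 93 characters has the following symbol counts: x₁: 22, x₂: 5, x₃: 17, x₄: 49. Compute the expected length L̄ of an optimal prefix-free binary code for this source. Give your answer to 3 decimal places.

Probabilities are the counts divided by 93.
Repeatedly combine the two least-probable nodes; the expected code length is the sum of the merged weights.
merge 5/93 + 17/93 → 22/93
merge 22/93 + 22/93 → 44/93
merge 44/93 + 49/93 → 1
L = 22/93 + 44/93 + 1 = 53/31 ≈ 1.710 bits/symbol.

1.710 bits/symbol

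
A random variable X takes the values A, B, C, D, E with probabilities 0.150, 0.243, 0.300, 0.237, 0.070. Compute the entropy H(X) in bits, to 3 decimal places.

2.188 bits

H = −Σ pᵢ log₂ pᵢ.
−0.150·log₂(0.150) = 0.4105
−0.243·log₂(0.243) = 0.4960
−0.300·log₂(0.300) = 0.5211
−0.237·log₂(0.237) = 0.4923
−0.070·log₂(0.070) = 0.2686
Sum ≈ 2.1884 → 2.188 bits.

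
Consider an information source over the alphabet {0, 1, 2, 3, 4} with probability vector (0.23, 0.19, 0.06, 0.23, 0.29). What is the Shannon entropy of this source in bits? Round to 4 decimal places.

2.1920 bits

H = −Σ pᵢ log₂ pᵢ.
−0.23·log₂(0.23) = 0.4877
−0.19·log₂(0.19) = 0.4552
−0.06·log₂(0.06) = 0.2435
−0.23·log₂(0.23) = 0.4877
−0.29·log₂(0.29) = 0.5179
Sum ≈ 2.1920 → 2.1920 bits.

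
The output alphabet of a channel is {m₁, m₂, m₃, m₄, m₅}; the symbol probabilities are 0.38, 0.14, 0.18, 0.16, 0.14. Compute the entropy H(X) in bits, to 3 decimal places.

2.193 bits

H = −Σ pᵢ log₂ pᵢ.
−0.38·log₂(0.38) = 0.5305
−0.14·log₂(0.14) = 0.3971
−0.18·log₂(0.18) = 0.4453
−0.16·log₂(0.16) = 0.4230
−0.14·log₂(0.14) = 0.3971
Sum ≈ 2.1930 → 2.193 bits.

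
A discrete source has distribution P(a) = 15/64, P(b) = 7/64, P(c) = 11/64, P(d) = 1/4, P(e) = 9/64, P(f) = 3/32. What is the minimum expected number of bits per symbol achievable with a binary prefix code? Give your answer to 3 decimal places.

Repeatedly combine the two least-probable nodes; the expected code length is the sum of the merged weights.
merge 3/32 + 7/64 → 13/64
merge 9/64 + 11/64 → 5/16
merge 13/64 + 15/64 → 7/16
merge 1/4 + 5/16 → 9/16
merge 7/16 + 9/16 → 1
L = 13/64 + 5/16 + 7/16 + 9/16 + 1 = 161/64 ≈ 2.516 bits/symbol.

2.516 bits/symbol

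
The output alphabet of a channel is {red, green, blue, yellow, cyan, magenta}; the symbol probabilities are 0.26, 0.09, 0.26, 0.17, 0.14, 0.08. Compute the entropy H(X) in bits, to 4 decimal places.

H = −Σ pᵢ log₂ pᵢ.
−0.26·log₂(0.26) = 0.5053
−0.09·log₂(0.09) = 0.3127
−0.26·log₂(0.26) = 0.5053
−0.17·log₂(0.17) = 0.4346
−0.14·log₂(0.14) = 0.3971
−0.08·log₂(0.08) = 0.2915
Sum ≈ 2.4464 → 2.4464 bits.

2.4464 bits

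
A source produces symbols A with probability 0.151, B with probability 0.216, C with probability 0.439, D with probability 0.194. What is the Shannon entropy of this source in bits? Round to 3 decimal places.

H = −Σ pᵢ log₂ pᵢ.
−0.151·log₂(0.151) = 0.4118
−0.216·log₂(0.216) = 0.4776
−0.439·log₂(0.439) = 0.5214
−0.194·log₂(0.194) = 0.4590
Sum ≈ 1.8698 → 1.870 bits.

1.870 bits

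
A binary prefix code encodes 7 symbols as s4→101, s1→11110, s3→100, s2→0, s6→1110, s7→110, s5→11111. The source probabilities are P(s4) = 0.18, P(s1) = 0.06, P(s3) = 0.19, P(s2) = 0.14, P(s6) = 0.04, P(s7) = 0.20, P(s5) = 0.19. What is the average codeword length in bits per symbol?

3.26 bits/symbol

L̄ = Σ pᵢ·ℓᵢ = 0.18·3 + 0.06·5 + 0.19·3 + 0.14·1 + 0.04·4 + 0.20·3 + 0.19·5 = 3.26 bits/symbol.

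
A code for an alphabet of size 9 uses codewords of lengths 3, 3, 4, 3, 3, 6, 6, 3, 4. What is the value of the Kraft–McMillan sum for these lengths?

0.78125

With common denominator 2^6 = 64: Σ 2^(−ℓᵢ) = 8/64 + 8/64 + 4/64 + 8/64 + 8/64 + 1/64 + 1/64 + 8/64 + 4/64 = 50/64 = 0.78125.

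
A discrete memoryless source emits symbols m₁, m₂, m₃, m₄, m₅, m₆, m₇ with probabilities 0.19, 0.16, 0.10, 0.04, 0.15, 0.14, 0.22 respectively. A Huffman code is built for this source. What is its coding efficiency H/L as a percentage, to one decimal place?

98.3%

Entropy H = −Σ p log₂ p ≈ 2.6844 bits.
Huffman merges: 1/25+1/10→7/50; 7/50+7/50→7/25; 3/20+4/25→31/100; 19/100+11/50→41/100; 7/25+31/100→59/100; 41/100+59/100→1. L = 273/100 ≈ 2.7300.
Efficiency = H/L = 2.6844/2.7300 = 98.3%.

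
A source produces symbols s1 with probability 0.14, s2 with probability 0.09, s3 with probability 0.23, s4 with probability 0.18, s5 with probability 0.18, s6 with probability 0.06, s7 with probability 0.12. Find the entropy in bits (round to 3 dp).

H = −Σ pᵢ log₂ pᵢ.
−0.14·log₂(0.14) = 0.3971
−0.09·log₂(0.09) = 0.3127
−0.23·log₂(0.23) = 0.4877
−0.18·log₂(0.18) = 0.4453
−0.18·log₂(0.18) = 0.4453
−0.06·log₂(0.06) = 0.2435
−0.12·log₂(0.12) = 0.3671
Sum ≈ 2.6986 → 2.699 bits.

2.699 bits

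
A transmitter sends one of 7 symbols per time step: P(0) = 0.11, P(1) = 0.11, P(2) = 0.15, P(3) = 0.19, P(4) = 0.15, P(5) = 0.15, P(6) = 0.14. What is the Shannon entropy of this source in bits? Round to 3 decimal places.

H = −Σ pᵢ log₂ pᵢ.
−0.11·log₂(0.11) = 0.3503
−0.11·log₂(0.11) = 0.3503
−0.15·log₂(0.15) = 0.4105
−0.19·log₂(0.19) = 0.4552
−0.15·log₂(0.15) = 0.4105
−0.15·log₂(0.15) = 0.4105
−0.14·log₂(0.14) = 0.3971
Sum ≈ 2.7845 → 2.785 bits.

2.785 bits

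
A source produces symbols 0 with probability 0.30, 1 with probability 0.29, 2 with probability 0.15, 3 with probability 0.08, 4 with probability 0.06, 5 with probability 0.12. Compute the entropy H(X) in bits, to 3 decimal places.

H = −Σ pᵢ log₂ pᵢ.
−0.30·log₂(0.30) = 0.5211
−0.29·log₂(0.29) = 0.5179
−0.15·log₂(0.15) = 0.4105
−0.08·log₂(0.08) = 0.2915
−0.06·log₂(0.06) = 0.2435
−0.12·log₂(0.12) = 0.3671
Sum ≈ 2.3516 → 2.352 bits.

2.352 bits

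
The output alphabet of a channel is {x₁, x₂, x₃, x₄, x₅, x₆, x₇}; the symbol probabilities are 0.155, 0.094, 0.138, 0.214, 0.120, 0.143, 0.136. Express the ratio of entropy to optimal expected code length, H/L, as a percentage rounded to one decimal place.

99.3%

Entropy H = −Σ p log₂ p ≈ 2.7676 bits.
Huffman merges: 47/500+3/25→107/500; 17/125+69/500→137/500; 143/1000+31/200→149/500; 107/500+107/500→107/250; 137/500+149/500→143/250; 107/250+143/250→1. L = 1393/500 ≈ 2.7860.
Efficiency = H/L = 2.7676/2.7860 = 99.3%.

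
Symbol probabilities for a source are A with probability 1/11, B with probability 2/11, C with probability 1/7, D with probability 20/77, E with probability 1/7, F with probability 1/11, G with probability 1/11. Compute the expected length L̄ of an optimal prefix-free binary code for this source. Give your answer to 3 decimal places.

2.740 bits/symbol

Repeatedly combine the two least-probable nodes; the expected code length is the sum of the merged weights.
merge 1/11 + 1/11 → 2/11
merge 1/11 + 1/7 → 18/77
merge 1/7 + 2/11 → 25/77
merge 2/11 + 18/77 → 32/77
merge 20/77 + 25/77 → 45/77
merge 32/77 + 45/77 → 1
L = 2/11 + 18/77 + 25/77 + 32/77 + 45/77 + 1 = 211/77 ≈ 2.740 bits/symbol.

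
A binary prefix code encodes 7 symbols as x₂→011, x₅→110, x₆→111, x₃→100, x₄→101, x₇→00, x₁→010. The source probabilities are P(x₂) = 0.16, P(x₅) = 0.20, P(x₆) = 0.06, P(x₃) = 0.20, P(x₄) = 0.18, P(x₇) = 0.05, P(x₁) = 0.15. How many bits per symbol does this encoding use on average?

L̄ = Σ pᵢ·ℓᵢ = 0.16·3 + 0.20·3 + 0.06·3 + 0.20·3 + 0.18·3 + 0.05·2 + 0.15·3 = 2.95 bits/symbol.

2.95 bits/symbol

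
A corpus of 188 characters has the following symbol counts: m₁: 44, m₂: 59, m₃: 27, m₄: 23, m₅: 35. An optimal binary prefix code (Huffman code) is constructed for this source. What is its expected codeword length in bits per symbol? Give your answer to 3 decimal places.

2.266 bits/symbol

Probabilities are the counts divided by 188.
Repeatedly combine the two least-probable nodes; the expected code length is the sum of the merged weights.
merge 23/188 + 27/188 → 25/94
merge 35/188 + 11/47 → 79/188
merge 25/94 + 59/188 → 109/188
merge 79/188 + 109/188 → 1
L = 25/94 + 79/188 + 109/188 + 1 = 213/94 ≈ 2.266 bits/symbol.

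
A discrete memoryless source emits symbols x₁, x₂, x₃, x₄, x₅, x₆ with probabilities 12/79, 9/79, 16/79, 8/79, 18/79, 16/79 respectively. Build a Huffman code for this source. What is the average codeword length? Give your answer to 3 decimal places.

Repeatedly combine the two least-probable nodes; the expected code length is the sum of the merged weights.
merge 8/79 + 9/79 → 17/79
merge 12/79 + 16/79 → 28/79
merge 16/79 + 17/79 → 33/79
merge 18/79 + 28/79 → 46/79
merge 33/79 + 46/79 → 1
L = 17/79 + 28/79 + 33/79 + 46/79 + 1 = 203/79 ≈ 2.570 bits/symbol.

2.570 bits/symbol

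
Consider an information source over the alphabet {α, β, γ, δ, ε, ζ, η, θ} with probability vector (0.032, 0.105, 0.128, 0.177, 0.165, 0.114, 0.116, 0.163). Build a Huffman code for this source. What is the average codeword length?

Repeatedly combine the two least-probable nodes; the expected code length is the sum of the merged weights.
merge 4/125 + 21/200 → 137/1000
merge 57/500 + 29/250 → 23/100
merge 16/125 + 137/1000 → 53/200
merge 163/1000 + 33/200 → 41/125
merge 177/1000 + 23/100 → 407/1000
merge 53/200 + 41/125 → 593/1000
merge 407/1000 + 593/1000 → 1
L = 137/1000 + 23/100 + 53/200 + 41/125 + 407/1000 + 593/1000 + 1 = 74/25 = 2.96 bits/symbol.

2.96 bits/symbol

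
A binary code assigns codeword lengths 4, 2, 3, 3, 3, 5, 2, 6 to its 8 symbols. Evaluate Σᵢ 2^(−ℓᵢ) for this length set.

0.984375

With common denominator 2^6 = 64: Σ 2^(−ℓᵢ) = 4/64 + 16/64 + 8/64 + 8/64 + 8/64 + 2/64 + 16/64 + 1/64 = 63/64 = 0.984375.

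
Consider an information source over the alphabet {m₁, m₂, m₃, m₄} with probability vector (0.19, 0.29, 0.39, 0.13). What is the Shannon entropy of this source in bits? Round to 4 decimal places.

1.8856 bits

H = −Σ pᵢ log₂ pᵢ.
−0.19·log₂(0.19) = 0.4552
−0.29·log₂(0.29) = 0.5179
−0.39·log₂(0.39) = 0.5298
−0.13·log₂(0.13) = 0.3826
Sum ≈ 1.8856 → 1.8856 bits.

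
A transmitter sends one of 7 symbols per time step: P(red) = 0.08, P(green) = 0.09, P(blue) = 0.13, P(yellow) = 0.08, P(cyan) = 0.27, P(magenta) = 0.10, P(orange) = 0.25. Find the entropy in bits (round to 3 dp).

H = −Σ pᵢ log₂ pᵢ.
−0.08·log₂(0.08) = 0.2915
−0.09·log₂(0.09) = 0.3127
−0.13·log₂(0.13) = 0.3826
−0.08·log₂(0.08) = 0.2915
−0.27·log₂(0.27) = 0.5100
−0.10·log₂(0.10) = 0.3322
−0.25·log₂(0.25) = 0.5000
Sum ≈ 2.6205 → 2.621 bits.

2.621 bits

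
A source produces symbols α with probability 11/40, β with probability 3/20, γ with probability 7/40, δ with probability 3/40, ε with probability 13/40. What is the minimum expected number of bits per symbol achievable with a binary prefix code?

Repeatedly combine the two least-probable nodes; the expected code length is the sum of the merged weights.
merge 3/40 + 3/20 → 9/40
merge 7/40 + 9/40 → 2/5
merge 11/40 + 13/40 → 3/5
merge 2/5 + 3/5 → 1
L = 9/40 + 2/5 + 3/5 + 1 = 89/40 = 2.225 bits/symbol.

2.225 bits/symbol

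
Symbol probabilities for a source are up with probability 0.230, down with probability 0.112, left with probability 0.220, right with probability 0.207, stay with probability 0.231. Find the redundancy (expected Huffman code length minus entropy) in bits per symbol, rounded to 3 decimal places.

0.038 bits

Entropy H = −Σ p log₂ p ≈ 2.2807 bits.
Huffman merges: 14/125+207/1000→319/1000; 11/50+23/100→9/20; 231/1000+319/1000→11/20; 9/20+11/20→1. L = 2319/1000 ≈ 2.3190.
L − H = 2.3190 − 2.2807 = 0.038 bits.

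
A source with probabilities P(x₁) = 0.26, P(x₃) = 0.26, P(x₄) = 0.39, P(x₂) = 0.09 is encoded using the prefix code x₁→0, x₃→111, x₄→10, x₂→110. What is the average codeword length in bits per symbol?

L̄ = Σ pᵢ·ℓᵢ = 0.26·1 + 0.26·3 + 0.39·2 + 0.09·3 = 2.09 bits/symbol.

2.09 bits/symbol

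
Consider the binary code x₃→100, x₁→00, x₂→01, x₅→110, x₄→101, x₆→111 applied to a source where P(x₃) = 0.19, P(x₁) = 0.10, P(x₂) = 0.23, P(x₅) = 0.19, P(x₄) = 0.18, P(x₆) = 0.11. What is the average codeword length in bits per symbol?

2.67 bits/symbol

L̄ = Σ pᵢ·ℓᵢ = 0.19·3 + 0.10·2 + 0.23·2 + 0.19·3 + 0.18·3 + 0.11·3 = 2.67 bits/symbol.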